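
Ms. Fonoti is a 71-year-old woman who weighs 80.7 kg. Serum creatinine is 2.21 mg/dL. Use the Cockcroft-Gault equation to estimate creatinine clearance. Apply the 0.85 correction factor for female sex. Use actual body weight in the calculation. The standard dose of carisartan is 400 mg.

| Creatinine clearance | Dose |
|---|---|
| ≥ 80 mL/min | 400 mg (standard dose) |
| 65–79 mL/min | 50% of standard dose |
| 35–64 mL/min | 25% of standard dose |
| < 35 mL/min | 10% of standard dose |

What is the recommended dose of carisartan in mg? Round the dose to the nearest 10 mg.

40 mg

CrCl = (140 − 71) × 80.7 / (72 × 2.21) × 0.85 = 5568.3 / 159.12 × 0.85 ≈ 29.7 mL/min
CrCl ≈ 30 mL/min → bracket < 35 mL/min.
10% of 400 mg = 40 mg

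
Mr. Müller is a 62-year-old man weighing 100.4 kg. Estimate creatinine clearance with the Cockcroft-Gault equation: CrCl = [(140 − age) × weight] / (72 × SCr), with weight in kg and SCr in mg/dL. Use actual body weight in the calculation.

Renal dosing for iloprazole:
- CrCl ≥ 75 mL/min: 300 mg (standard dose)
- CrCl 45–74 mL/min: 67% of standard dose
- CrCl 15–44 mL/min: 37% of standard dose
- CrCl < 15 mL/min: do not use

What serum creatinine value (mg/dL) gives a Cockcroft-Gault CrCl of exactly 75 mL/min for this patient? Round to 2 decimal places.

1.45 mg/dL

Standard dose requires CrCl ≥ 75 mL/min.
Set (140 − 62) × 100.4 / (72 × SCr) = 75
SCr = (140 − 62) × 100.4 / (72 × 75) = 1.450 mg/dL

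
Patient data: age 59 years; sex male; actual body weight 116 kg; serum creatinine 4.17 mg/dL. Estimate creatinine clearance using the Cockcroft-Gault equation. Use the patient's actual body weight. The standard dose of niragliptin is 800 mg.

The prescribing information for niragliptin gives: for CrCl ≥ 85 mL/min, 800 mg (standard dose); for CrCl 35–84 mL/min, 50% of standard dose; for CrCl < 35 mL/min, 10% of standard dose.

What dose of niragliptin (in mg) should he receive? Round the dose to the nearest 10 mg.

80 mg

CrCl = (140 − 59) × 116 / (72 × 4.17) = 9396.0 / 300.24 ≈ 31.3 mL/min
CrCl ≈ 31 mL/min → bracket < 35 mL/min.
10% of 800 mg = 80 mg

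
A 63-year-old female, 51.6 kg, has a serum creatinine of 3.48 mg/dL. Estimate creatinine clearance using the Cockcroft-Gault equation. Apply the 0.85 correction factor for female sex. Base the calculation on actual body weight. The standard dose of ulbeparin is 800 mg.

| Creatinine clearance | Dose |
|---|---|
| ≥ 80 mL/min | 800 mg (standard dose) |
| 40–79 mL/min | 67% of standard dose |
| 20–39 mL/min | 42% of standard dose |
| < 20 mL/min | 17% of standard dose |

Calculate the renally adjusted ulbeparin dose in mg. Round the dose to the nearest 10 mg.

CrCl = (140 − 63) × 51.6 / (72 × 3.48) × 0.85 = 3973.2 / 250.56 × 0.85 ≈ 13.5 mL/min
CrCl ≈ 13 mL/min → bracket < 20 mL/min.
17% of 800 mg = 136 mg → 140 mg

140 mg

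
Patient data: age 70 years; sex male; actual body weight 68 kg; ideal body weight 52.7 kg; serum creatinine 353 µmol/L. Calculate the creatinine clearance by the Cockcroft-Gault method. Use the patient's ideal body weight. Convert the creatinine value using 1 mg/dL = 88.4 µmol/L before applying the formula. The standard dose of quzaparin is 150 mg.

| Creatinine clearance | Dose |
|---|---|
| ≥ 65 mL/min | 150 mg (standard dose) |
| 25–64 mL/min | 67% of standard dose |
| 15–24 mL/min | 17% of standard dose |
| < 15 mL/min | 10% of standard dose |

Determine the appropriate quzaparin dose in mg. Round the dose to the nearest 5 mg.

SCr = 353 / 88.4 = 3.993 mg/dL
CrCl = (140 − 70) × 52.7 / (72 × 3.993) = 3689.0 / 287.50 ≈ 12.8 mL/min
CrCl ≈ 13 mL/min → bracket < 15 mL/min.
10% of 150 mg = 15 mg

15 mg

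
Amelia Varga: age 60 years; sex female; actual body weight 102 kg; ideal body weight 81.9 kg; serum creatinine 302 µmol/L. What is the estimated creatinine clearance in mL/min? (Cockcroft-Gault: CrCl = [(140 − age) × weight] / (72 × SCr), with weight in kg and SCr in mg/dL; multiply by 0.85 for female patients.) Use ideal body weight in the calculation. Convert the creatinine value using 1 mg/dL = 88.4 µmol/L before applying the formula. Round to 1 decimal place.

22.6 mL/min

SCr = 302 / 88.4 = 3.416 mg/dL
CrCl = (140 − 60) × 81.9 / (72 × 3.416) × 0.85 = 6552.0 / 245.95 × 0.85 ≈ 22.6 mL/min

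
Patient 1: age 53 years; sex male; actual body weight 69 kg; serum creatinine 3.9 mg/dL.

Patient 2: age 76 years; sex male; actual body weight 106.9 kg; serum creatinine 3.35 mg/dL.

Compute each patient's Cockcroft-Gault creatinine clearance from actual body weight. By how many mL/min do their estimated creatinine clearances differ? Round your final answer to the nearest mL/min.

Patient 1: CrCl = (140 − 53) × 69 / (72 × 3.9) = 6003.0 / 280.80 ≈ 21.4 mL/min
Patient 2: CrCl = (140 − 76) × 106.9 / (72 × 3.35) = 6841.6 / 241.20 ≈ 28.4 mL/min
|21.4 − 28.4| = 7.0 mL/min

7 mL/min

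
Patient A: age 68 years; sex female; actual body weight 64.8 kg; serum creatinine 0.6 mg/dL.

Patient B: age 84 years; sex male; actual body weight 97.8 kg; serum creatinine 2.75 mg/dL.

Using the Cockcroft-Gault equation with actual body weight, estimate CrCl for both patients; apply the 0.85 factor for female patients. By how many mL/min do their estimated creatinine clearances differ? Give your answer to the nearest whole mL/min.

64 mL/min

Patient A: CrCl = (140 − 68) × 64.8 / (72 × 0.6) × 0.85 = 4665.6 / 43.20 × 0.85 ≈ 91.8 mL/min
Patient B: CrCl = (140 − 84) × 97.8 / (72 × 2.75) = 5476.8 / 198.00 ≈ 27.7 mL/min
|91.8 − 27.7| = 64.1 mL/min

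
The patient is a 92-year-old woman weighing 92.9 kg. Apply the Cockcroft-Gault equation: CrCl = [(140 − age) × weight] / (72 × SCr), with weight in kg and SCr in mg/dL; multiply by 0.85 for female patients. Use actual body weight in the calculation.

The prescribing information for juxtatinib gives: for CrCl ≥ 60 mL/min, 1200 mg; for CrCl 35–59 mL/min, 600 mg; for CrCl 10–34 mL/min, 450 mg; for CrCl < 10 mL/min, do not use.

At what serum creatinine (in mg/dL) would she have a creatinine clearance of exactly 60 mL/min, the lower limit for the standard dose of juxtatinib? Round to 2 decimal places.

0.88 mg/dL

Standard dose requires CrCl ≥ 60 mL/min.
Set (140 − 92) × 92.9 × 0.85 / (72 × SCr) = 60
SCr = (140 − 92) × 92.9 × 0.85 / (72 × 60) = 0.877 mg/dL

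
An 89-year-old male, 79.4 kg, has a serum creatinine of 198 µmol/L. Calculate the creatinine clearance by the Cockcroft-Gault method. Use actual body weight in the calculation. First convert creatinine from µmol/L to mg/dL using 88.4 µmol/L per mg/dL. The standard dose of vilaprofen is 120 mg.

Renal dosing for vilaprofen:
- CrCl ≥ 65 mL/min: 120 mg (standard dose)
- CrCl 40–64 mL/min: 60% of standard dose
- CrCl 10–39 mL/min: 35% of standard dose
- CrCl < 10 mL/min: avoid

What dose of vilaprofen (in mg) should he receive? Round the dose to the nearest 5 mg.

40 mg

SCr = 198 / 88.4 = 2.24 mg/dL
CrCl = (140 − 89) × 79.4 / (72 × 2.24) = 4049.4 / 161.28 ≈ 25.1 mL/min
CrCl ≈ 25 mL/min → bracket 10–39 mL/min.
35% of 120 mg = 42 mg → 40 mg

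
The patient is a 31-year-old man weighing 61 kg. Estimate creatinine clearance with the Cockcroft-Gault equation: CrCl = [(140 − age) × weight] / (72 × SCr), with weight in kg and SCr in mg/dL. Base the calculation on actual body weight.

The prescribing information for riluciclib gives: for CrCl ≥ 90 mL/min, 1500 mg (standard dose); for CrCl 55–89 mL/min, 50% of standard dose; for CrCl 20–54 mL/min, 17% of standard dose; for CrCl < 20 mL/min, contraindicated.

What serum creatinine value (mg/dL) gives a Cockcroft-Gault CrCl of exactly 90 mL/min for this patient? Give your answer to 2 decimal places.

1.03 mg/dL

Standard dose requires CrCl ≥ 90 mL/min.
Set (140 − 31) × 61 / (72 × SCr) = 90
SCr = (140 − 31) × 61 / (72 × 90) = 1.026 mg/dL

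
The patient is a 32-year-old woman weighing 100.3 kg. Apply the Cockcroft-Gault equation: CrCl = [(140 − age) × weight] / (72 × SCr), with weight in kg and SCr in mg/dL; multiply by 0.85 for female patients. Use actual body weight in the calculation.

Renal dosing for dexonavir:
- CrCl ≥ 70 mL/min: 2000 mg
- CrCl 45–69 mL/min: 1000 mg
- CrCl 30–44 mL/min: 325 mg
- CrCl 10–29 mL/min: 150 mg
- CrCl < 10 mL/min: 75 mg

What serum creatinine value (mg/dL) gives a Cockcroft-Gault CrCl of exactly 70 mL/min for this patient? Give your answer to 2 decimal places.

1.83 mg/dL

Standard dose requires CrCl ≥ 70 mL/min.
Set (140 − 32) × 100.3 × 0.85 / (72 × SCr) = 70
SCr = (140 − 32) × 100.3 × 0.85 / (72 × 70) = 1.827 mg/dL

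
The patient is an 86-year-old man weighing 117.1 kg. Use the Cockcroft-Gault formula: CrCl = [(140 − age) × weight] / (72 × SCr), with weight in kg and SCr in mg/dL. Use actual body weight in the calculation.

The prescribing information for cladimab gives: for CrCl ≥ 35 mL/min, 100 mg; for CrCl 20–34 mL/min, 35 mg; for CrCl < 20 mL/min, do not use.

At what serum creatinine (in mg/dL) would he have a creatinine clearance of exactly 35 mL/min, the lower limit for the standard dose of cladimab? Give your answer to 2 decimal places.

2.51 mg/dL

Standard dose requires CrCl ≥ 35 mL/min.
Set (140 − 86) × 117.1 / (72 × SCr) = 35
SCr = (140 − 86) × 117.1 / (72 × 35) = 2.509 mg/dL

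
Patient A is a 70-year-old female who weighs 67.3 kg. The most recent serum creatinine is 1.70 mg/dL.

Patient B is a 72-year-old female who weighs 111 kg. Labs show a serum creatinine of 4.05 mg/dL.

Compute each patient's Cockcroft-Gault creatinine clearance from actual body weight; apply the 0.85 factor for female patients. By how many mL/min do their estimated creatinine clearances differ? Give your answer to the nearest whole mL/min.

Patient A: CrCl = (140 − 70) × 67.3 / (72 × 1.7) × 0.85 = 4711.0 / 122.40 × 0.85 ≈ 32.7 mL/min
Patient B: CrCl = (140 − 72) × 111 / (72 × 4.05) × 0.85 = 7548.0 / 291.60 × 0.85 ≈ 22.0 mL/min
|32.7 − 22.0| = 10.7 mL/min

11 mL/min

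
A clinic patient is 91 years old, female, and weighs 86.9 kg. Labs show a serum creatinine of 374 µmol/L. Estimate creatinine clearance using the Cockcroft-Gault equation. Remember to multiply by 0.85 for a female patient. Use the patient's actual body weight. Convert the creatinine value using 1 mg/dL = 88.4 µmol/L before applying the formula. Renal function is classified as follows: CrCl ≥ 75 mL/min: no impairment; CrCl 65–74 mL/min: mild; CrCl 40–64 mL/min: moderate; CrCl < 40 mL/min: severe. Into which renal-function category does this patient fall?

SCr = 374 / 88.4 = 4.231 mg/dL
CrCl = (140 − 91) × 86.9 / (72 × 4.231) × 0.85 = 4258.1 / 304.63 × 0.85 ≈ 11.9 mL/min
12 mL/min falls in the 'severe' range.

severe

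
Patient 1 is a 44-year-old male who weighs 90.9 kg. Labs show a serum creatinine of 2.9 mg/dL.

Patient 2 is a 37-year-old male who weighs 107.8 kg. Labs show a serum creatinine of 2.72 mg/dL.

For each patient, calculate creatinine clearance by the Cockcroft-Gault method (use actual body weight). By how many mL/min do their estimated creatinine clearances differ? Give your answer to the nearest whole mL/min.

15 mL/min

Patient 1: CrCl = (140 − 44) × 90.9 / (72 × 2.9) = 8726.4 / 208.80 ≈ 41.8 mL/min
Patient 2: CrCl = (140 − 37) × 107.8 / (72 × 2.72) = 11103.4 / 195.84 ≈ 56.7 mL/min
|41.8 − 56.7| = 14.9 mL/min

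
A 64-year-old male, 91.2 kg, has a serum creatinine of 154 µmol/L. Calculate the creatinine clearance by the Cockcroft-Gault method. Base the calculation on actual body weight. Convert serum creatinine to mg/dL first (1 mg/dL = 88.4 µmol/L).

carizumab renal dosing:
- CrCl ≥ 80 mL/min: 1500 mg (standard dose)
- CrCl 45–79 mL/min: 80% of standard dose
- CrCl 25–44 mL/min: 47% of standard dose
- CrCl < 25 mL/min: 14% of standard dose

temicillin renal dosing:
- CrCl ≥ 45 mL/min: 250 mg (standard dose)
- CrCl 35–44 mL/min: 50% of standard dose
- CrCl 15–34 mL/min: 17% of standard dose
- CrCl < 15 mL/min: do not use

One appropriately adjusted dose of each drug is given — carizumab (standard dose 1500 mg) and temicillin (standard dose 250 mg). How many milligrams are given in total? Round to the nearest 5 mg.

1450 mg

SCr = 154 / 88.4 = 1.742 mg/dL
CrCl = (140 − 64) × 91.2 / (72 × 1.742) = 6931.2 / 125.42 ≈ 55.3 mL/min
CrCl ≈ 55 mL/min.
carizumab: 45–79 mL/min → 80% of 1500 mg = 1200 mg.
temicillin: ≥ 45 mL/min → 100% of 250 mg = 250 mg.
Total = 1200 + 250 = 1450 mg.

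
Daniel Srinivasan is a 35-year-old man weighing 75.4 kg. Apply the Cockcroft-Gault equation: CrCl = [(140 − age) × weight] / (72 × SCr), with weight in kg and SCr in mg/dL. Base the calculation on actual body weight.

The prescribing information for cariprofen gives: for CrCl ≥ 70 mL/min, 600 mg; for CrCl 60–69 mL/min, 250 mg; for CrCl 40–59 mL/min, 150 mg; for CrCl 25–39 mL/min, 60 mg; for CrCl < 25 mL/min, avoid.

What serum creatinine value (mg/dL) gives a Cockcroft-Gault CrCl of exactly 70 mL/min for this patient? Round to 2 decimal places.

1.57 mg/dL

Standard dose requires CrCl ≥ 70 mL/min.
Set (140 − 35) × 75.4 / (72 × SCr) = 70
SCr = (140 − 35) × 75.4 / (72 × 70) = 1.571 mg/dL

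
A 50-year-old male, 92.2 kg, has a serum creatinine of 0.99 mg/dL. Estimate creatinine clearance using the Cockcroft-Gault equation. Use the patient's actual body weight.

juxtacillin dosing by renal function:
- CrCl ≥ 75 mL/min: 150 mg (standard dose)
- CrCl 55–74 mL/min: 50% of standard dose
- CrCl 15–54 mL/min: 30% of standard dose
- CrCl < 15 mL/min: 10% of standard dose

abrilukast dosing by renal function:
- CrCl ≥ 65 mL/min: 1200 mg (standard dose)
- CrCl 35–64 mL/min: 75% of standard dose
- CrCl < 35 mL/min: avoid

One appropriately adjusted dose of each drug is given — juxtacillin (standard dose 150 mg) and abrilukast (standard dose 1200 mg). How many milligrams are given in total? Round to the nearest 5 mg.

CrCl = (140 − 50) × 92.2 / (72 × 0.99) = 8298.0 / 71.28 ≈ 116.4 mL/min
CrCl ≈ 116 mL/min.
juxtacillin: ≥ 75 mL/min → 100% of 150 mg = 150 mg.
abrilukast: ≥ 65 mL/min → 100% of 1200 mg = 1200 mg.
Total = 150 + 1200 = 1350 mg.

1350 mg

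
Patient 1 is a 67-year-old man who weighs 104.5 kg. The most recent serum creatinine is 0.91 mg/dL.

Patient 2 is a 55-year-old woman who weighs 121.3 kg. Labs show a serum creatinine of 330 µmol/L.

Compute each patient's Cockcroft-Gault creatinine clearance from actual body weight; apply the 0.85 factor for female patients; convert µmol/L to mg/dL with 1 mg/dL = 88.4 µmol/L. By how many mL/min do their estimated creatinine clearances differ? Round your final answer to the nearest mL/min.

84 mL/min

Patient 1: CrCl = (140 − 67) × 104.5 / (72 × 0.91) = 7628.5 / 65.52 ≈ 116.4 mL/min
Patient 2: SCr = 330 / 88.4 = 3.733 mg/dL
Patient 2: CrCl = (140 − 55) × 121.3 / (72 × 3.733) × 0.85 = 10310.5 / 268.78 × 0.85 ≈ 32.6 mL/min
|116.4 − 32.6| = 83.8 mL/min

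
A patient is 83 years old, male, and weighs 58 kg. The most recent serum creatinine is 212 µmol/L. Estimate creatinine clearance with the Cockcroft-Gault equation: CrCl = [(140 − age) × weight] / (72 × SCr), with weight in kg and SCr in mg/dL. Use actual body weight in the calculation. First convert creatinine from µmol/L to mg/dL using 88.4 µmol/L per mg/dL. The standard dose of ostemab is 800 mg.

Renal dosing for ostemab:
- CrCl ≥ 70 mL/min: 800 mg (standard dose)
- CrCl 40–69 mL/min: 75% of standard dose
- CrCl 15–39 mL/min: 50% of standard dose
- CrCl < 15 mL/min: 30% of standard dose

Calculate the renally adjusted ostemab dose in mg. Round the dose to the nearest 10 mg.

400 mg

SCr = 212 / 88.4 = 2.398 mg/dL
CrCl = (140 − 83) × 58 / (72 × 2.398) = 3306.0 / 172.66 ≈ 19.1 mL/min
CrCl ≈ 19 mL/min → bracket 15–39 mL/min.
50% of 800 mg = 400 mg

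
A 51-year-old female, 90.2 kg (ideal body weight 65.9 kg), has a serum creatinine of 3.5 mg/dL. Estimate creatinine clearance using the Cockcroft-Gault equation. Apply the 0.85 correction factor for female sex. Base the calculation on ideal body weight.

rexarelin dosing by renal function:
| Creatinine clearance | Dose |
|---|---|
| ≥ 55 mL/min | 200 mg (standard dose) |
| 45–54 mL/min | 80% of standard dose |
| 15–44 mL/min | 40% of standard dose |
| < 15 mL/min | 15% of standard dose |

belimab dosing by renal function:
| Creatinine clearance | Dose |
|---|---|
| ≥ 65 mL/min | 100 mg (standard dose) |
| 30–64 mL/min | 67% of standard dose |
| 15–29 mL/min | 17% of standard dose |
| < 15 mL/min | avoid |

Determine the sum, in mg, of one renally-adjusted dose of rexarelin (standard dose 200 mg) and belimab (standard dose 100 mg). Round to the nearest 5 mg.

CrCl = (140 − 51) × 65.9 / (72 × 3.5) × 0.85 = 5865.1 / 252.00 × 0.85 ≈ 19.8 mL/min
CrCl ≈ 20 mL/min.
rexarelin: 15–44 mL/min → 40% of 200 mg = 80 mg.
belimab: 15–29 mL/min → 17% of 100 mg = 17 mg.
Total = 80 + 17 = 97 mg.

95 mg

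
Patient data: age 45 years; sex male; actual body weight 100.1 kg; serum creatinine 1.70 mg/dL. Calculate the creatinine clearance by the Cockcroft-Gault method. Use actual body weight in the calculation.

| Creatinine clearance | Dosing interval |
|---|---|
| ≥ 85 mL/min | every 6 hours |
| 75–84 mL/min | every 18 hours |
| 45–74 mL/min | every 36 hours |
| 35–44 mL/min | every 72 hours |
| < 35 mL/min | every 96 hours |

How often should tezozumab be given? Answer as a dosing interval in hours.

every 18 hours

CrCl = (140 − 45) × 100.1 / (72 × 1.7) = 9509.5 / 122.40 ≈ 77.7 mL/min
CrCl ≈ 78 mL/min → bracket 75–84 mL/min → every 18 hours.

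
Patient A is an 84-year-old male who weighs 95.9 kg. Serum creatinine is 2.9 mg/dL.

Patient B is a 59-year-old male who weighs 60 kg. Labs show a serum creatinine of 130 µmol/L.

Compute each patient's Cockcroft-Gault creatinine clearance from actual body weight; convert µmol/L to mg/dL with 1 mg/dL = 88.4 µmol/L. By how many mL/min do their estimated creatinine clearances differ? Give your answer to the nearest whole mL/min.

Patient A: CrCl = (140 − 84) × 95.9 / (72 × 2.9) = 5370.4 / 208.80 ≈ 25.7 mL/min
Patient B: SCr = 130 / 88.4 = 1.471 mg/dL
Patient B: CrCl = (140 − 59) × 60 / (72 × 1.471) = 4860.0 / 105.91 ≈ 45.9 mL/min
|25.7 − 45.9| = 20.2 mL/min

20 mL/min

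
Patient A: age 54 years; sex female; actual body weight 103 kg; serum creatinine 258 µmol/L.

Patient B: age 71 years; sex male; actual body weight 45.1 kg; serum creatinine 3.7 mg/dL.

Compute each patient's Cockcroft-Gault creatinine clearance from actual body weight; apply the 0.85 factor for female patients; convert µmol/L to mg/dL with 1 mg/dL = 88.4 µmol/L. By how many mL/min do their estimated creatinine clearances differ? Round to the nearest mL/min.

24 mL/min

Patient A: SCr = 258 / 88.4 = 2.919 mg/dL
Patient A: CrCl = (140 − 54) × 103 / (72 × 2.919) × 0.85 = 8858.0 / 210.17 × 0.85 ≈ 35.8 mL/min
Patient B: CrCl = (140 − 71) × 45.1 / (72 × 3.7) = 3111.9 / 266.40 ≈ 11.7 mL/min
|35.8 − 11.7| = 24.1 mL/min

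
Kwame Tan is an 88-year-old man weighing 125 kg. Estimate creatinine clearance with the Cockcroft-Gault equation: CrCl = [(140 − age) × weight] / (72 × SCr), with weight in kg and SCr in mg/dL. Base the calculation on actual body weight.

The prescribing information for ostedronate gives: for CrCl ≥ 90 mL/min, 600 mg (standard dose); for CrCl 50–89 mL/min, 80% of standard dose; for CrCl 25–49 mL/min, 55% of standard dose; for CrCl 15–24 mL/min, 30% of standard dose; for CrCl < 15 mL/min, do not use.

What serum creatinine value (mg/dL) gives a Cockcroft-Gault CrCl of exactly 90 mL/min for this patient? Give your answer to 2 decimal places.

1.00 mg/dL

Standard dose requires CrCl ≥ 90 mL/min.
Set (140 − 88) × 125 / (72 × SCr) = 90
SCr = (140 − 88) × 125 / (72 × 90) = 1.003 mg/dL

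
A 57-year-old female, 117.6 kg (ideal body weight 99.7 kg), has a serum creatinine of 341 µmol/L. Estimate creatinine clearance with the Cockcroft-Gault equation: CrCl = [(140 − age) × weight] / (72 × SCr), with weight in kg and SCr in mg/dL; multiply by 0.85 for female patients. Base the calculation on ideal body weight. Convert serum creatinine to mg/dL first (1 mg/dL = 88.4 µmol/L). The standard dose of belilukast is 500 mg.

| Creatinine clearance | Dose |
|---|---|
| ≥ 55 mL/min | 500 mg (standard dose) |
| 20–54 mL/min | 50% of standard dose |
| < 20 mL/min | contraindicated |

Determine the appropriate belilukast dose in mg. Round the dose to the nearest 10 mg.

250 mg

SCr = 341 / 88.4 = 3.857 mg/dL
CrCl = (140 − 57) × 99.7 / (72 × 3.857) × 0.85 = 8275.1 / 277.70 × 0.85 ≈ 25.3 mL/min
CrCl ≈ 25 mL/min → bracket 20–54 mL/min.
50% of 500 mg = 250 mg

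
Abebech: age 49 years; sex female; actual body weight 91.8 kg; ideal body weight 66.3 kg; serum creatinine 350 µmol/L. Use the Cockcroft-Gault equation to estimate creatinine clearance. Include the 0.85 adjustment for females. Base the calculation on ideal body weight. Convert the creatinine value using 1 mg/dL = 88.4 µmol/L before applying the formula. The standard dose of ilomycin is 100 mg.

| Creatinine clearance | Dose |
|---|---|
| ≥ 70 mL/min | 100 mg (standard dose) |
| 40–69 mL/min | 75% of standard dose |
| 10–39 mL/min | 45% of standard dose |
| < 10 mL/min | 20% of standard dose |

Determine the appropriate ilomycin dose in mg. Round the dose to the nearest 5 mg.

45 mg

SCr = 350 / 88.4 = 3.959 mg/dL
CrCl = (140 − 49) × 66.3 / (72 × 3.959) × 0.85 = 6033.3 / 285.05 × 0.85 ≈ 18.0 mL/min
CrCl ≈ 18 mL/min → bracket 10–39 mL/min.
45% of 100 mg = 45 mg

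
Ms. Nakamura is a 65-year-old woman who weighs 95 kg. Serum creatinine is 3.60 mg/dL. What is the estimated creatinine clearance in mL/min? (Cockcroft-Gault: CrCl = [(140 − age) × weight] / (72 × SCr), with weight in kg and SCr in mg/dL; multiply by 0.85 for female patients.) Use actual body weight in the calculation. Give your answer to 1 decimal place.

23.4 mL/min

CrCl = (140 − 65) × 95 / (72 × 3.6) × 0.85 = 7125.0 / 259.20 × 0.85 ≈ 23.4 mL/min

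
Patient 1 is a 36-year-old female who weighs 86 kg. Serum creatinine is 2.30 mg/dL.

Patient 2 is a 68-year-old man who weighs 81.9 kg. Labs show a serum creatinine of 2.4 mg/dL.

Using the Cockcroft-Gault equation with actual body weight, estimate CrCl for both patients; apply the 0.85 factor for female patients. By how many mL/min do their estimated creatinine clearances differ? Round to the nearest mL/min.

12 mL/min

Patient 1: CrCl = (140 − 36) × 86 / (72 × 2.3) × 0.85 = 8944.0 / 165.60 × 0.85 ≈ 45.9 mL/min
Patient 2: CrCl = (140 − 68) × 81.9 / (72 × 2.4) = 5896.8 / 172.80 ≈ 34.1 mL/min
|45.9 − 34.1| = 11.8 mL/min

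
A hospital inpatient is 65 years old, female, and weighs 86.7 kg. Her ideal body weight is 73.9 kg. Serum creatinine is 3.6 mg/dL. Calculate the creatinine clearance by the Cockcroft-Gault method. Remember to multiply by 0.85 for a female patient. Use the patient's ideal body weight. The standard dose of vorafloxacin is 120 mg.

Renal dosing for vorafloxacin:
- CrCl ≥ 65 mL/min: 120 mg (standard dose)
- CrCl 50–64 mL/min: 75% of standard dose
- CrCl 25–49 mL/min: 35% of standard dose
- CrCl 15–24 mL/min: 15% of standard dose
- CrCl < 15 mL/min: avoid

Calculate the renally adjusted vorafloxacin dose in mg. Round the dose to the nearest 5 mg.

20 mg

CrCl = (140 − 65) × 73.9 / (72 × 3.6) × 0.85 = 5542.5 / 259.20 × 0.85 ≈ 18.2 mL/min
CrCl ≈ 18 mL/min → bracket 15–24 mL/min.
15% of 120 mg = 18 mg → 20 mg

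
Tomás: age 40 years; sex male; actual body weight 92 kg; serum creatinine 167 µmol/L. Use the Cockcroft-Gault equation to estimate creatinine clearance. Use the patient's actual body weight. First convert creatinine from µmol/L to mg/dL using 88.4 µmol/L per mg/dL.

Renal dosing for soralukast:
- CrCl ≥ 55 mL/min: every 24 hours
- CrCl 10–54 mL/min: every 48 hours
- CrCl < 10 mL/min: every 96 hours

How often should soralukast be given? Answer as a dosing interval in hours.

every 24 hours

SCr = 167 / 88.4 = 1.889 mg/dL
CrCl = (140 − 40) × 92 / (72 × 1.889) = 9200.0 / 136.01 ≈ 67.6 mL/min
CrCl ≈ 68 mL/min → bracket ≥ 55 mL/min → every 24 hours.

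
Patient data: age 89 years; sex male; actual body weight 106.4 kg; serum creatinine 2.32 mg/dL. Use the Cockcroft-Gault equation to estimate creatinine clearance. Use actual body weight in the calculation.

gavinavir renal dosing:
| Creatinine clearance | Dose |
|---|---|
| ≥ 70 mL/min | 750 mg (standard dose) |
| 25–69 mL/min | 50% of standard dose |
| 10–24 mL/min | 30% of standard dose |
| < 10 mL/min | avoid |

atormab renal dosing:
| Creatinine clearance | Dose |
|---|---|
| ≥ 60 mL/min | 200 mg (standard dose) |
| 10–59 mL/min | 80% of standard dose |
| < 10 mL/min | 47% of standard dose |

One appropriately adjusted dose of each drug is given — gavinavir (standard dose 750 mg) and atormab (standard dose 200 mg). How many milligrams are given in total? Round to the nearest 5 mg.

CrCl = (140 − 89) × 106.4 / (72 × 2.32) = 5426.4 / 167.04 ≈ 32.5 mL/min
CrCl ≈ 32 mL/min.
gavinavir: 25–69 mL/min → 50% of 750 mg = 375 mg.
atormab: 10–59 mL/min → 80% of 200 mg = 160 mg.
Total = 375 + 160 = 535 mg.

535 mg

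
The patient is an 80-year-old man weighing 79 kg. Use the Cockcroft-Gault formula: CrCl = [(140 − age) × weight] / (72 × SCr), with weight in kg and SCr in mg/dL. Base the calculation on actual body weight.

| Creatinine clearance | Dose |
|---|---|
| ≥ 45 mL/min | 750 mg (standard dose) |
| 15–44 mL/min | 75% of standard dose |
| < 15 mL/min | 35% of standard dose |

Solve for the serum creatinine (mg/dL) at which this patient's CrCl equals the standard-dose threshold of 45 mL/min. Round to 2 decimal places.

Standard dose requires CrCl ≥ 45 mL/min.
Set (140 − 80) × 79 / (72 × SCr) = 45
SCr = (140 − 80) × 79 / (72 × 45) = 1.463 mg/dL

1.46 mg/dL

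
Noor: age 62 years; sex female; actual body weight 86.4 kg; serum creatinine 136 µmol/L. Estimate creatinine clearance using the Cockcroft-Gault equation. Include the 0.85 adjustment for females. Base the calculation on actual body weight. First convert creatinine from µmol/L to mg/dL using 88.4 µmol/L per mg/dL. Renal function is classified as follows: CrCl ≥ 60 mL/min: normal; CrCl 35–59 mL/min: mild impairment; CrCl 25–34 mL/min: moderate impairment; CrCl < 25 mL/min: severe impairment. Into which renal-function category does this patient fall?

SCr = 136 / 88.4 = 1.538 mg/dL
CrCl = (140 − 62) × 86.4 / (72 × 1.538) × 0.85 = 6739.2 / 110.74 × 0.85 ≈ 51.7 mL/min
52 mL/min falls in the 'mild impairment' range.

mild impairment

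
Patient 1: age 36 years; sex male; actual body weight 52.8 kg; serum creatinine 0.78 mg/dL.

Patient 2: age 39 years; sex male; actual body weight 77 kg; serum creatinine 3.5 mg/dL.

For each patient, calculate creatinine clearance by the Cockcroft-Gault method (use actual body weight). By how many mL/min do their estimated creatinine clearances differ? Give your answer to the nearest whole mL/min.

Patient 1: CrCl = (140 − 36) × 52.8 / (72 × 0.78) = 5491.2 / 56.16 ≈ 97.8 mL/min
Patient 2: CrCl = (140 − 39) × 77 / (72 × 3.5) = 7777.0 / 252.00 ≈ 30.9 mL/min
|97.8 − 30.9| = 66.9 mL/min

67 mL/min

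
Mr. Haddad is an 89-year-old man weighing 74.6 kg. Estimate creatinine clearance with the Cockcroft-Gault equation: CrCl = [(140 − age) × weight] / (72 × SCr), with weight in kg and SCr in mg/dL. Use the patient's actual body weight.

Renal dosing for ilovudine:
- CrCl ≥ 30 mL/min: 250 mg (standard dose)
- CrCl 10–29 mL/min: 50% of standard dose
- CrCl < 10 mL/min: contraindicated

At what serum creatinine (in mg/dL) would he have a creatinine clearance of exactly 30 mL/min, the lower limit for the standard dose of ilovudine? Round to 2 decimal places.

Standard dose requires CrCl ≥ 30 mL/min.
Set (140 − 89) × 74.6 / (72 × SCr) = 30
SCr = (140 − 89) × 74.6 / (72 × 30) = 1.761 mg/dL

1.76 mg/dL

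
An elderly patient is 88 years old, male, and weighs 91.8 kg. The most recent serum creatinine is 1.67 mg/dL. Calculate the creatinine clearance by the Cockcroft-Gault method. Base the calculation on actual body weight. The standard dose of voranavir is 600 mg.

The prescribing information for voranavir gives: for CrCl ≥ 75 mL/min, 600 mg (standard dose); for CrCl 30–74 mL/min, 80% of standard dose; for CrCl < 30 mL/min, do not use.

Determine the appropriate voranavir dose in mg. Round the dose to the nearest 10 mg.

480 mg

CrCl = (140 − 88) × 91.8 / (72 × 1.67) = 4773.6 / 120.24 ≈ 39.7 mL/min
CrCl ≈ 40 mL/min → bracket 30–74 mL/min.
80% of 600 mg = 480 mg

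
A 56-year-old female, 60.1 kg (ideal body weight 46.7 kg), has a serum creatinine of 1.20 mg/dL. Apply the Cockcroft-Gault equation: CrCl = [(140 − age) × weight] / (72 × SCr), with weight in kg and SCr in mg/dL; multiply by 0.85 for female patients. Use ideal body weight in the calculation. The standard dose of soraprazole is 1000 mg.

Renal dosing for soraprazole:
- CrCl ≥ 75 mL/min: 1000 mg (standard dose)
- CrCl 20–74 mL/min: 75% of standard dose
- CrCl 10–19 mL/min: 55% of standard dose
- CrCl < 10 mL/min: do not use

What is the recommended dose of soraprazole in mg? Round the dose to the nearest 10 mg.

750 mg

CrCl = (140 − 56) × 46.7 / (72 × 1.2) × 0.85 = 3922.8 / 86.40 × 0.85 ≈ 38.6 mL/min
CrCl ≈ 39 mL/min → bracket 20–74 mL/min.
75% of 1000 mg = 750 mg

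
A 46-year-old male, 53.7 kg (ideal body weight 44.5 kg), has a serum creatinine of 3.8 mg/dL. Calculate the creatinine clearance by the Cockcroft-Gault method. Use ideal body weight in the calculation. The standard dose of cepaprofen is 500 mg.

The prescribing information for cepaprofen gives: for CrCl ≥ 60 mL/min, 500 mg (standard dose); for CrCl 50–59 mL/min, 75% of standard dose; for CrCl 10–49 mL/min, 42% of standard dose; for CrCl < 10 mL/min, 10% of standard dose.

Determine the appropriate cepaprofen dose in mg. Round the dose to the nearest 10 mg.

210 mg

CrCl = (140 − 46) × 44.5 / (72 × 3.8) = 4183.0 / 273.60 ≈ 15.3 mL/min
CrCl ≈ 15 mL/min → bracket 10–49 mL/min.
42% of 500 mg = 210 mg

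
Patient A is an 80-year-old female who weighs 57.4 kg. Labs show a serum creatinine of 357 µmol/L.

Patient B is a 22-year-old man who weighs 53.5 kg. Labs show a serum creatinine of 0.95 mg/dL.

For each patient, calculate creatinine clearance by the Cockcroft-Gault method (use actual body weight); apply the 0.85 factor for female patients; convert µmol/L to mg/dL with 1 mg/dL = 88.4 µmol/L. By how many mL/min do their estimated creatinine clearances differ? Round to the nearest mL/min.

82 mL/min

Patient A: SCr = 357 / 88.4 = 4.038 mg/dL
Patient A: CrCl = (140 − 80) × 57.4 / (72 × 4.038) × 0.85 = 3444.0 / 290.74 × 0.85 ≈ 10.1 mL/min
Patient B: CrCl = (140 − 22) × 53.5 / (72 × 0.95) = 6313.0 / 68.40 ≈ 92.3 mL/min
|10.1 − 92.3| = 82.2 mL/min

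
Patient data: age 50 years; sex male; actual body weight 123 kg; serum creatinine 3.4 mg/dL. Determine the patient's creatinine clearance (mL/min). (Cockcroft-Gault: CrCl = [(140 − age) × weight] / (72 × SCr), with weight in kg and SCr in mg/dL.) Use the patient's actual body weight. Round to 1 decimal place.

45.2 mL/min

CrCl = (140 − 50) × 123 / (72 × 3.4) = 11070.0 / 244.80 ≈ 45.2 mL/min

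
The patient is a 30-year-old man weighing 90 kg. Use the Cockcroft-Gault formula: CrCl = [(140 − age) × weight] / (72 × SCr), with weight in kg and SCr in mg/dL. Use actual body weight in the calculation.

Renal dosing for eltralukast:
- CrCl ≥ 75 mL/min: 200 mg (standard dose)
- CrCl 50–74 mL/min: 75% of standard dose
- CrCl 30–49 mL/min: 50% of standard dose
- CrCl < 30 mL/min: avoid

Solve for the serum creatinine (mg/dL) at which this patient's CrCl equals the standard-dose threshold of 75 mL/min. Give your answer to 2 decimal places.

Standard dose requires CrCl ≥ 75 mL/min.
Set (140 − 30) × 90 / (72 × SCr) = 75
SCr = (140 − 30) × 90 / (72 × 75) = 1.833 mg/dL

1.83 mg/dL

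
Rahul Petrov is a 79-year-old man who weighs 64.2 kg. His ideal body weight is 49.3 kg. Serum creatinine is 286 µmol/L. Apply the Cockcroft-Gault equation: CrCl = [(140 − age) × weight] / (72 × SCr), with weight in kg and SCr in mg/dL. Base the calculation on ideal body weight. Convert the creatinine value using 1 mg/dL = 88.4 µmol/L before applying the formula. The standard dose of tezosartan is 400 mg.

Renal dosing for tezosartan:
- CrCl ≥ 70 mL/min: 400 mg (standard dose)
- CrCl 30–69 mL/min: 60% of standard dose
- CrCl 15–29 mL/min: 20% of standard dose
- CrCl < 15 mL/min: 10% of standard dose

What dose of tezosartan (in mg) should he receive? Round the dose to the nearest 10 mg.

40 mg

SCr = 286 / 88.4 = 3.235 mg/dL
CrCl = (140 − 79) × 49.3 / (72 × 3.235) = 3007.3 / 232.92 ≈ 12.9 mL/min
CrCl ≈ 13 mL/min → bracket < 15 mL/min.
10% of 400 mg = 40 mg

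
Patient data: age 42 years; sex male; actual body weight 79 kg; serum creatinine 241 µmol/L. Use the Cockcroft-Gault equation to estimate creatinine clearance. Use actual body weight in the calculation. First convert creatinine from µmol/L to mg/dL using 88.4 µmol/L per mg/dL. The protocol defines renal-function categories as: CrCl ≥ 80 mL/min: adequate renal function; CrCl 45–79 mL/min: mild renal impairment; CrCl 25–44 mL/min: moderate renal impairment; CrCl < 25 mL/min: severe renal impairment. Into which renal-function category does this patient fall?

moderate renal impairment

SCr = 241 / 88.4 = 2.726 mg/dL
CrCl = (140 − 42) × 79 / (72 × 2.726) = 7742.0 / 196.27 ≈ 39.4 mL/min
39 mL/min falls in the 'moderate renal impairment' range.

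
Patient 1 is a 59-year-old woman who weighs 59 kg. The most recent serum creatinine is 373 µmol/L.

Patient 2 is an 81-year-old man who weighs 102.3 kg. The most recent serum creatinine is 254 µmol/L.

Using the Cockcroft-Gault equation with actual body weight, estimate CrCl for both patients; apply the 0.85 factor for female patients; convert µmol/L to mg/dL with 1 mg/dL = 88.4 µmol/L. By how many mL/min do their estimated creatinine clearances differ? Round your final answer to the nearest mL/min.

16 mL/min

Patient 1: SCr = 373 / 88.4 = 4.219 mg/dL
Patient 1: CrCl = (140 − 59) × 59 / (72 × 4.219) × 0.85 = 4779.0 / 303.77 × 0.85 ≈ 13.4 mL/min
Patient 2: SCr = 254 / 88.4 = 2.873 mg/dL
Patient 2: CrCl = (140 − 81) × 102.3 / (72 × 2.873) = 6035.7 / 206.86 ≈ 29.2 mL/min
|13.4 − 29.2| = 15.8 mL/min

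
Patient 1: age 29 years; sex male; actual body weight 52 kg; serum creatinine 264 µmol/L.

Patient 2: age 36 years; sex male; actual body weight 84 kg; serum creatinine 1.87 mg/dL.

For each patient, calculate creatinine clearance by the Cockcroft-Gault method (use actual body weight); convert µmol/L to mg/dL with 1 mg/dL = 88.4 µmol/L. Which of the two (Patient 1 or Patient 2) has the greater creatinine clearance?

Patient 2

Patient 1: SCr = 264 / 88.4 = 2.986 mg/dL
Patient 1: CrCl = (140 − 29) × 52 / (72 × 2.986) = 5772.0 / 214.99 ≈ 26.8 mL/min
Patient 2: CrCl = (140 − 36) × 84 / (72 × 1.87) = 8736.0 / 134.64 ≈ 64.9 mL/min
26.8 vs 64.9 mL/min → Patient 2 is higher.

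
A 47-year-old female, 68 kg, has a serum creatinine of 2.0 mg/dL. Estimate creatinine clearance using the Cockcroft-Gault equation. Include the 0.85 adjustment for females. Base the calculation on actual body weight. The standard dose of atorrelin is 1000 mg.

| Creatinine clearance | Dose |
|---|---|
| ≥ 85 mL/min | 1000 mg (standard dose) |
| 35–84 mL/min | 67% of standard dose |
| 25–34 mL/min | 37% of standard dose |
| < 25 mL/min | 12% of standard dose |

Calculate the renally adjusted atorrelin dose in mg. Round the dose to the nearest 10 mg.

CrCl = (140 − 47) × 68 / (72 × 2) × 0.85 = 6324.0 / 144.00 × 0.85 ≈ 37.3 mL/min
CrCl ≈ 37 mL/min → bracket 35–84 mL/min.
67% of 1000 mg = 670 mg

670 mg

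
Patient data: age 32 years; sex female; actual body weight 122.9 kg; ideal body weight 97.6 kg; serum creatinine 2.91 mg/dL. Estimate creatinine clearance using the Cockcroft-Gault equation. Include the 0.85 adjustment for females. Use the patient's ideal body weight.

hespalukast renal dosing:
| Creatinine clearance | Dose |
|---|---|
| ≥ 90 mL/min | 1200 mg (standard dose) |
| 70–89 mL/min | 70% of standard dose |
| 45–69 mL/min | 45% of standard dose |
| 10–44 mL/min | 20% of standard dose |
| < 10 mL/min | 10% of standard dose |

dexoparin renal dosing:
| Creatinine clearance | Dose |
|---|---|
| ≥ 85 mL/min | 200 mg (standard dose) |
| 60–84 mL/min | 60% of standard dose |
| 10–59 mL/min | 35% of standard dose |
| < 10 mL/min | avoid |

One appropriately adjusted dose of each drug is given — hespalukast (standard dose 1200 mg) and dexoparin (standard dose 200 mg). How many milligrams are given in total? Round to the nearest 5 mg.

310 mg

CrCl = (140 − 32) × 97.6 / (72 × 2.91) × 0.85 = 10540.8 / 209.52 × 0.85 ≈ 42.8 mL/min
CrCl ≈ 43 mL/min.
hespalukast: 10–44 mL/min → 20% of 1200 mg = 240 mg.
dexoparin: 10–59 mL/min → 35% of 200 mg = 70 mg.
Total = 240 + 70 = 310 mg.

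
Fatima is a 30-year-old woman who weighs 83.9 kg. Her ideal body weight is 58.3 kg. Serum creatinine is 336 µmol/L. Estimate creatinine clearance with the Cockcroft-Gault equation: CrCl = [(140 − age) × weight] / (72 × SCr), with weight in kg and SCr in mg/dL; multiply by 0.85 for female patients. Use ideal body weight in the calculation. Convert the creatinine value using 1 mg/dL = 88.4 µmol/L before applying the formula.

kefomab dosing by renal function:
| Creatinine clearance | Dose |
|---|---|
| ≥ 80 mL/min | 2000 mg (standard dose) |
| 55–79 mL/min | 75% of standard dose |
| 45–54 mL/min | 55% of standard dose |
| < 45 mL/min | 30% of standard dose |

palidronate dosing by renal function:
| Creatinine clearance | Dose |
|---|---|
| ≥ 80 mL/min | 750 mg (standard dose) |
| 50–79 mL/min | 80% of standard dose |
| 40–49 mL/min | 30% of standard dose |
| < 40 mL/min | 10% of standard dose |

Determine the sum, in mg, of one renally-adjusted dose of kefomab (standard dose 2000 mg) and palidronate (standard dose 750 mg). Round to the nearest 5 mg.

675 mg

SCr = 336 / 88.4 = 3.801 mg/dL
CrCl = (140 − 30) × 58.3 / (72 × 3.801) × 0.85 = 6413.0 / 273.67 × 0.85 ≈ 19.9 mL/min
CrCl ≈ 20 mL/min.
kefomab: < 45 mL/min → 30% of 2000 mg = 600 mg.
palidronate: < 40 mL/min → 10% of 750 mg = 75 mg.
Total = 600 + 75 = 675 mg.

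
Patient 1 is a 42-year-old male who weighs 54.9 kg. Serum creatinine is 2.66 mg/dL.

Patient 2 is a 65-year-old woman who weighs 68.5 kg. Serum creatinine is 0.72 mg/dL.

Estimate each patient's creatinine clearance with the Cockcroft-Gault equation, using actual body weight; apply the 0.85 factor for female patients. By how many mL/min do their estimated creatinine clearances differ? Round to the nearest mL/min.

56 mL/min

Patient 1: CrCl = (140 − 42) × 54.9 / (72 × 2.66) = 5380.2 / 191.52 ≈ 28.1 mL/min
Patient 2: CrCl = (140 − 65) × 68.5 / (72 × 0.72) × 0.85 = 5137.5 / 51.84 × 0.85 ≈ 84.2 mL/min
|28.1 − 84.2| = 56.1 mL/min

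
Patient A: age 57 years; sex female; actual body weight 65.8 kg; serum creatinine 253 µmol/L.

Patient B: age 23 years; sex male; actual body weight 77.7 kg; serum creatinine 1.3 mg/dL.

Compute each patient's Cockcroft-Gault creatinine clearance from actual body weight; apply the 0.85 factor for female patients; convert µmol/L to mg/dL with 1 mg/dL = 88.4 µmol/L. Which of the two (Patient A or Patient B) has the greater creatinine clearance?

Patient A: SCr = 253 / 88.4 = 2.862 mg/dL
Patient A: CrCl = (140 − 57) × 65.8 / (72 × 2.862) × 0.85 = 5461.4 / 206.06 × 0.85 ≈ 22.5 mL/min
Patient B: CrCl = (140 − 23) × 77.7 / (72 × 1.3) = 9090.9 / 93.60 ≈ 97.1 mL/min
22.5 vs 97.1 mL/min → Patient B is higher.

Patient B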